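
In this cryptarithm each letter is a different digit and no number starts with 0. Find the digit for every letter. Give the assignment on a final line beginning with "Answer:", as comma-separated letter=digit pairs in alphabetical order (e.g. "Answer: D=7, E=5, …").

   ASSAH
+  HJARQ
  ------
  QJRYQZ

Step 1. [col 1: H + Q ≡ Z (mod 10)] H=7 is one option consistent with column 1 (H + Q ≡ Z (mod 10), carry-in 0) — take it, so H=7.
Step 2. [col 1: H + Q ≡ Z (mod 10)] column 1 (H + Q ≡ Z (mod 10), carry-in 0) doesn't pin Q yet; pick Q=1 and continue. So Q=1.
Step 3. [col 1: H + Q ≡ Z (mod 10)] from column 1 (H=7, Q=1, carry-in 0, digits 1,7 already taken and all letters distinct): Z must equal 8, so Z=8.
Step 4. [col 2: A + R ≡ Q (mod 10)] R=5 is one option consistent with column 2 (A + R ≡ Q (mod 10), carry-in 0) — take it ⇒ R=5.
Step 5. [col 2: A + R ≡ Q (mod 10)] column 2 reads A+R+carry(0)=Q with R=5, Q=1; with digits 1,5,7,8 already taken and all letters distinct, the only value for A is 6. So A=6.
Step 6. [col 3: S + A ≡ Y (mod 10)] no forcing yet in column 3 (carry-in 1); Y=9 is free and consistent — try it, so Y=9.
Step 7. [col 3: S + A ≡ Y (mod 10)] in column 3 we have S+A≡Y with carry-in 1; given A=6, Y=9 and digits 1,5,6,7,8,9 already taken and all letters distinct, that pins S to 2 ⇒ S=2.
Step 8. [col 4: S + J ≡ R (mod 10)] from column 4 (S=2, R=5, carry-in 0, digits 1,2,5,6,7,8,9 already taken and all letters distinct): J must equal 3, so J=3.

Answer: A=6, H=7, J=3, Q=1, R=5, S=2, Y=9, Z=8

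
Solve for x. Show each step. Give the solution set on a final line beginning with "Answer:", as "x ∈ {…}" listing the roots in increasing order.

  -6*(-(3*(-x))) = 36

Step 1. [-6*(-(3*(-x))) = 36] LHS = -6·(…); ÷-6 both sides, so div: -(3*(-x)) = -6.
Step 2. [-(3*(-x)) = -6] flip signs both sides. So neg: 3*(-x) = 6.
Step 3. [3*(-x) = 6] leading coefficient 3: divide by 3, so div: -x = 2.
Step 4. [-x = 2] LHS negated; negate both sides. So neg: x = -2.

Answer: x ∈ {-2}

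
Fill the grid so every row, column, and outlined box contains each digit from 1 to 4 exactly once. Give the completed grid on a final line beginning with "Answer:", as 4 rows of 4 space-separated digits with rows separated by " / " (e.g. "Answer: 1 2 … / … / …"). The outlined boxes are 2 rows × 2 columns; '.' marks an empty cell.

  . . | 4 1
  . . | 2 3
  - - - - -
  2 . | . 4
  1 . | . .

Step 1. [r3c2∈{3}] r3c2 is down to just 3 ⇒ r3c2=3.
Step 2. [r2c1∈{4}] only 4 remains possible at r2c1 ⇒ r2c1=4.
Step 3. [r4c3∈{3}] nothing but 3 survives at r4c3 ⇒ r4c3=3.
Step 4. [r3c3∈{1}] only 1 remains possible at r3c3. So r3c3=1.
Step 5. [r4c2∈{4}] r4c2 is down to just 4, so r4c2=4.
Step 6. [r2c2∈{1}] r2c2 is down to just 1. So r2c2=1.
Step 7. [r1c2∈{2}] r1c2's peers cover all but 2, so r1c2=2.
Step 8. [r4c4∈{2}] r4c4's peers cover all but 2. So r4c4=2.
Step 9. [r1c1∈{3}] nothing but 3 survives at r1c1. So r1c1=3.

Answer: 3 2 4 1 / 4 1 2 3 / 2 3 1 4 / 1 4 3 2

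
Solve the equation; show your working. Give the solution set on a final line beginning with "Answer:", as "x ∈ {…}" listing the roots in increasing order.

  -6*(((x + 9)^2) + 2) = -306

Step 1. [-6*(((x + 9)^2) + 2) = -306] LHS = -6·(…); ÷-6 both sides, so div: ((x + 9)^2) + 2 = 51.
Step 2. [((x + 9)^2) + 2 = 51] +2 is outermost — subtract 2 both sides ⇒ sub: (x + 9)^2 = 49.
Step 3. [(x + 9)^2 = 49] 49 ≥ 0, LHS is (·)² — take ±√ ⇒ sqrt: x + 9 = 7 or -7.
Step 4. [x + 9 = 7 or -7] +9 is outermost — subtract 9 both sides, so sub: x = -2 or -16.

Answer: x ∈ {-16, -2}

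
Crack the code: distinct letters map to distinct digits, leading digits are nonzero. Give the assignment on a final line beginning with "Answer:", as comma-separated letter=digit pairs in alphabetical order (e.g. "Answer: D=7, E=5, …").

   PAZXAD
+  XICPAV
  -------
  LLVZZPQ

Step 1. [col 1: D + V ≡ Q (mod 10)] no forcing yet in column 1 (carry-in 0); D=5 is free and consistent — try it, so D=5.
Step 2. [col 1: D + V ≡ Q (mod 10)] column 1 (D + V ≡ Q (mod 10), carry-in 0) doesn't pin Q yet; pick Q=7 and continue. So Q=7.
Step 3. [L] the sum has 7 digits but both addends have 6; that extra leading digit L is the final carry, namely 1. So L=1.
Step 4. [col 1: D + V ≡ Q (mod 10)] from column 1 (D=5, Q=7, carry-in 0, digits 1,5,7 already taken and all letters distinct): V must equal 2 ⇒ V=2.
Step 5. [col 2: A + A ≡ P (mod 10)] several values work for P in column 2 (A + A ≡ P (mod 10), carry-in 0); try P=6, so P=6.
Step 6. [col 2: A + A ≡ P (mod 10)] A=3 is one option consistent with column 2 (A + A ≡ P (mod 10), carry-in 0) — take it, so A=3.
Step 7. [col 3: X + P ≡ Z (mod 10)] column 3 (X + P ≡ Z (mod 10), carry-in 0) doesn't pin X yet; pick X=4 and continue, so X=4.
Step 8. [col 3: X + P ≡ Z (mod 10)] column 3 reads X+P+carry(0)=Z with X=4, P=6; with digits 1,2,3,4,5,6,7 already taken and all letters distinct, the only value for Z is 0 ⇒ Z=0.
Step 9. [col 4: Z + C ≡ Z (mod 10)] column 4 reads Z+C+carry(1)=Z with Z=0; with digits 0,1,2,3,4,5,6,7 already taken and all letters distinct, the only value for C is 9, so C=9.
Step 10. [col 5: A + I ≡ V (mod 10)] column 5: given A=3, V=2, carry-in 1, and digits 0,1,2,3,4,5,6,7,9 already taken and all letters distinct, A+I≡V (mod 10) forces I=8 ⇒ I=8.

Answer: A=3, C=9, D=5, I=8, L=1, P=6, Q=7, V=2, X=4, Z=0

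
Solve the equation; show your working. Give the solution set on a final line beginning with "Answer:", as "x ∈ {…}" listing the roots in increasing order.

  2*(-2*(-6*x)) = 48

Step 1. [2*(-2*(-6*x)) = 48] divide by the outer 2 ⇒ div: -2*(-6*x) = 24.
Step 2. [-2*(-6*x) = 24] leading coefficient -2: divide by -2. So div: -6*x = -12.
Step 3. [-6*x = -12] leading coefficient -6: divide by -6, so div: x = 2.

Answer: x ∈ {2}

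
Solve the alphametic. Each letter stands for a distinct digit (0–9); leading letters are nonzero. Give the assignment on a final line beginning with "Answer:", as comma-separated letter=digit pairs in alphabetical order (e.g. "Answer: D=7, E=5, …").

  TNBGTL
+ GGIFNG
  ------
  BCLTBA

Step 1. [col 1: L + G ≡ A (mod 10)] no forcing yet in column 1 (carry-in 0); A=0 is free and consistent — try it. So A=0.
Step 2. [col 1: L + G ≡ A (mod 10)] column 1 (L + G ≡ A (mod 10), carry-in 0) doesn't pin G yet; pick G=4 and continue, so G=4.
Step 3. [col 1: L + G ≡ A (mod 10)] from column 1 (G=4, A=0, carry-in 0, digits 0,4 already taken and all letters distinct): L must equal 6, so L=6.
Step 4. [col 2: T + N ≡ B (mod 10)] column 2 (T + N ≡ B (mod 10), carry-in 1) doesn't pin B yet; pick B=9 and continue ⇒ B=9.
Step 5. [col 2: T + N ≡ B (mod 10)] no forcing yet in column 2 (carry-in 1); T=5 is free and consistent — try it ⇒ T=5.
Step 6. [col 2: T + N ≡ B (mod 10)] column 2 reads T+N+carry(1)=B with T=5, B=9; with digits 0,4,5,6,9 already taken and all letters distinct, the only value for N is 3. So N=3.
Step 7. [col 3: G + F ≡ T (mod 10)] from column 3 (G=4, T=5, carry-in 0, digits 0,3,4,5,6,9 already taken and all letters distinct): F must equal 1. So F=1.
Step 8. [col 4: B + I ≡ L (mod 10)] column 4: given B=9, L=6, carry-in 0, and digits 0,1,3,4,5,6,9 already taken and all letters distinct, B+I≡L (mod 10) forces I=7, so I=7.
Step 9. [col 5: N + G ≡ C (mod 10)] in column 5 we have N+G≡C with carry-in 1; given N=3, G=4 and digits 0,1,3,4,5,6,7,9 already taken and all letters distinct, that pins C to 8. So C=8.

Answer: A=0, B=9, C=8, F=1, G=4, I=7, L=6, N=3, T=5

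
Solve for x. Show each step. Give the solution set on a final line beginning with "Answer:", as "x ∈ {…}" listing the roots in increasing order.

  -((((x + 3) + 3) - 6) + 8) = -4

Step 1. [-((((x + 3) + 3) - 6) + 8) = -4] leading − — multiply by −1. So neg: (((x + 3) + 3) - 6) + 8 = 4.
Step 2. [(((x + 3) + 3) - 6) + 8 = 4] subtract 8: x sits inside (… + 8), so sub: ((x + 3) + 3) - 6 = -4.
Step 3. [((x + 3) + 3) - 6 = -4] the outer -6 inverts by adding 6, so sub: (x + 3) + 3 = 2.
Step 4. [(x + 3) + 3 = 2] peel the +3: subtract 3 from each side, so sub: x + 3 = -1.
Step 5. [x + 3 = -1] the outer +3 inverts by subtracting 3 ⇒ sub: x = -4.

Answer: x ∈ {-4}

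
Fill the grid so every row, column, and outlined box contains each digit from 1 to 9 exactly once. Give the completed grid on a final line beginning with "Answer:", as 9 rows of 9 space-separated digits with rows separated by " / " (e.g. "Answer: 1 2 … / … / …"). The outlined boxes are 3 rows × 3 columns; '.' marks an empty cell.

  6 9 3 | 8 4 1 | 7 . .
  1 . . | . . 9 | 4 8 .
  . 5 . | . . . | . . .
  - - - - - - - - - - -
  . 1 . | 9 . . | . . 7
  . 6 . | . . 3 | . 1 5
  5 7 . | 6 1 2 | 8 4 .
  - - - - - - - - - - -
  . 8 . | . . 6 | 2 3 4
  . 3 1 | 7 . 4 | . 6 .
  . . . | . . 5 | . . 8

Step 1. [r2c2∈{2}] r2c2 is down to just 2, so r2c2=2.
Step 2. [r8c9∈{9}] nothing but 9 survives at r8c9, so r8c9=9.
Step 3. [r2c3∈{7}] nothing but 7 survives at r2c3. So r2c3=7.
Step 4. [r8c1∈{2}] nothing but 2 survives at r8c1, so r8c1=2.
Step 5. [r4c6∈{8}] only 8 remains possible at r4c6, so r4c6=8.
Step 6. [r6c3∈{9}] only 9 remains possible at r6c3, so r6c3=9.
Step 7. [r3c9∈{1,2,3,6}] r3c9 is the only open cell in col 9 admitting 1. So r3c9=1.
Step 8. [r5c3∈{2,4,8}] across row 5, 2 lands solely at r5c3. So r5c3=2.
Step 9. [r4c3∈{4}] only 4 remains possible at r4c3 ⇒ r4c3=4.
Step 10. [r2c9∈{3,6}] across col 9, 6 lands solely at r2c9, so r2c9=6.
Step 11. [r3c7∈{3,9}] across box 3, 3 lands solely at r3c7, so r3c7=3.
Step 12. [r3c4∈{2}] r3c4's peers cover all but 2. So r3c4=2.
Step 13. [r3c1∈{4,8}] in row 3, 4 fits only at r3c1, so r3c1=4.
Step 14. [r7c1∈{7,9}] 7 has one home in row 7: r7c1 ⇒ r7c1=7.
Step 15. [r2c4∈{3,5}] across col 4, 5 lands solely at r2c4. So r2c4=5.
Step 16. [r9c5∈{2,3,9}] r9c5 is the only open cell in row 9 admitting 2. So r9c5=2.
Step 17. [r7c4∈{1}] r7c4's peers cover all but 1, so r7c4=1.
Step 18. [r3c6∈{7}] nothing but 7 survives at r3c6. So r3c6=7.
Step 19. [r4c8∈{2}] r4c8 is down to just 2. So r4c8=2.
Step 20. [r9c4∈{3}] r9c4 is down to just 3 ⇒ r9c4=3.
Step 21. [r3c3∈{8}] r3c3's peers cover all but 8 ⇒ r3c3=8.
Step 22. [r7c3∈{5}] nothing but 5 survives at r7c3 ⇒ r7c3=5.
Step 23. [r1c9∈{2}] r1c9 is down to just 2 ⇒ r1c9=2.
Step 24. [r3c8∈{9}] only 9 remains possible at r3c8 ⇒ r3c8=9.
Step 25. [r5c5∈{7}] r5c5 is down to just 7. So r5c5=7.
Step 26. [r5c7∈{9}] r5c7 is down to just 9. So r5c7=9.
Step 27. [r9c3∈{6}] nothing but 6 survives at r9c3. So r9c3=6.
Step 28. [r9c8∈{7}] r9c8's peers cover all but 7, so r9c8=7.
Step 29. [r4c7∈{6}] only 6 remains possible at r4c7. So r4c7=6.
Step 30. [r2c5∈{3}] nothing but 3 survives at r2c5, so r2c5=3.
Step 31. [r1c8∈{5}] r1c8 has the single candidate 5 ⇒ r1c8=5.
Step 32. [r7c5∈{9}] nothing but 9 survives at r7c5 ⇒ r7c5=9.
Step 33. [r8c7∈{5}] r8c7 has the single candidate 5. So r8c7=5.
Step 34. [r4c1∈{3}] nothing but 3 survives at r4c1. So r4c1=3.
Step 35. [r9c1∈{9}] r9c1's peers cover all but 9. So r9c1=9.
Step 36. [r5c1∈{8}] only 8 remains possible at r5c1. So r5c1=8.
Step 37. [r8c5∈{8}] only 8 remains possible at r8c5. So r8c5=8.
Step 38. [r9c7∈{1}] r9c7's peers cover all but 1, so r9c7=1.
Step 39. [r3c5∈{6}] only 6 remains possible at r3c5 ⇒ r3c5=6.
Step 40. [r5c4∈{4}] r5c4 is down to just 4. So r5c4=4.
Step 41. [r4c5∈{5}] r4c5 has the single candidate 5. So r4c5=5.
Step 42. [r6c9∈{3}] only 3 remains possible at r6c9. So r6c9=3.
Step 43. [r9c2∈{4}] nothing but 4 survives at r9c2 ⇒ r9c2=4.

Answer: 6 9 3 8 4 1 7 5 2 / 1 2 7 5 3 9 4 8 6 / 4 5 8 2 6 7 3 9 1 / 3 1 4 9 5 8 6 2 7 / 8 6 2 4 7 3 9 1 5 / 5 7 9 6 1 2 8 4 3 / 7 8 5 1 9 6 2 3 4 / 2 3 1 7 8 4 5 6 9 / 9 4 6 3 2 5 1 7 8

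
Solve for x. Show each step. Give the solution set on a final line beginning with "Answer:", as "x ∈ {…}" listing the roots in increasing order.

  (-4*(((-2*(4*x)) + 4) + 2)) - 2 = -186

Step 1. [(-4*(((-2*(4*x)) + 4) + 2)) - 2 = -186] peel the -2: add 2 from each side. So sub: -4*(((-2*(4*x)) + 4) + 2) = -184.
Step 2. [-4*(((-2*(4*x)) + 4) + 2) = -184] -4·(inner) — divide through by -4. So div: ((-2*(4*x)) + 4) + 2 = 46.
Step 3. [((-2*(4*x)) + 4) + 2 = 46] +2 is outermost — subtract 2 both sides ⇒ sub: (-2*(4*x)) + 4 = 44.
Step 4. [(-2*(4*x)) + 4 = 44] -2 divides every term; factor it out, so factor: (4*x) - 2 = -22.
Step 5. [(4*x) - 2 = -22] add 2: x sits inside (… - 2), so sub: 4*x = -20.
Step 6. [4*x = -20] divide by the outer 4 ⇒ div: x = -5.

Answer: x ∈ {-5}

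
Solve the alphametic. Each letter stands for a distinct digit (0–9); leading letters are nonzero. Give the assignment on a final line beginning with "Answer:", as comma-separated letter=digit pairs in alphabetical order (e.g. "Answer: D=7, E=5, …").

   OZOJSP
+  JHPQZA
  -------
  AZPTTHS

Step 1. [col 1: P + A ≡ S (mod 10)] several values work for A in column 1 (P + A ≡ S (mod 10), carry-in 0); try A=1, so A=1.
Step 2. [col 1: P + A ≡ S (mod 10)] no forcing yet in column 1 (carry-in 0); P=7 is free and consistent — try it ⇒ P=7.
Step 3. [col 1: P + A ≡ S (mod 10)] column 1: given P=7, A=1, carry-in 0, and digits 1,7 already taken and all letters distinct, P+A≡S (mod 10) forces S=8 ⇒ S=8.
Step 4. [col 2: S + Z ≡ H (mod 10)] several values work for H in column 2 (S + Z ≡ H (mod 10), carry-in 0); try H=2 ⇒ H=2.
Step 5. [col 2: S + Z ≡ H (mod 10)] column 2 reads S+Z+carry(0)=H with S=8, H=2; with digits 1,2,7,8 already taken and all letters distinct, the only value for Z is 4, so Z=4.
Step 6. [col 3: J + Q ≡ T (mod 10)] no forcing yet in column 3 (carry-in 1); Q=0 is free and consistent — try it, so Q=0.
Step 7. [col 3: J + Q ≡ T (mod 10)] from column 3 (Q=0, carry-in 1, digits 0,1,2,4,7,8 already taken and all letters distinct): J must equal 5. So J=5.
Step 8. [col 3: J + Q ≡ T (mod 10)] column 3: given J=5, Q=0, carry-in 1, and digits 0,1,2,4,5,7,8 already taken and all letters distinct, J+Q≡T (mod 10) forces T=6, so T=6.
Step 9. [col 4: O + P ≡ T (mod 10)] column 4 reads O+P+carry(0)=T with P=7, T=6; with digits 0,1,2,4,5,6,7,8 already taken and all letters distinct, the only value for O is 9 ⇒ O=9.

Answer: A=1, H=2, J=5, O=9, P=7, Q=0, S=8, T=6, Z=4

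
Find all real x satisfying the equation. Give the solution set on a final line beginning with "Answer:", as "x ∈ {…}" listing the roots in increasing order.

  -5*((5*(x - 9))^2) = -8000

Step 1. [-5*((5*(x - 9))^2) = -8000] leading coefficient -5: divide by -5. So div: (5*(x - 9))^2 = 1600.
Step 2. [(5*(x - 9))^2 = 1600] √ both sides: 1600 ≥ 0 gives two branches ⇒ sqrt: 5*(x - 9) = 40 or -40.
Step 3. [5*(x - 9) = 40 or -40] divide by the outer 5, so div: x - 9 = 8 or -8.
Step 4. [x - 9 = 8 or -8] the outer -9 inverts by adding 9. So sub: x = 17 or 1.

Answer: x ∈ {1, 17}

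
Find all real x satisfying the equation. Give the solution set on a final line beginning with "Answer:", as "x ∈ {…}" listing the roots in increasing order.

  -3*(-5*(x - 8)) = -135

Step 1. [-3*(-5*(x - 8)) = -135] -3·(inner) — divide through by -3. So div: -5*(x - 8) = 45.
Step 2. [-5*(x - 8) = 45] leading coefficient -5: divide by -5 ⇒ div: x - 8 = -9.
Step 3. [x - 8 = -9] 8 comes off first (add 8). So sub: x = -1.

Answer: x ∈ {-1}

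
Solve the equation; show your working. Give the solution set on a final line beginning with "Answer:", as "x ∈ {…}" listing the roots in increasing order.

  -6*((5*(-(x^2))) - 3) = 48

Step 1. [-6*((5*(-(x^2))) - 3) = 48] leading coefficient -6: divide by -6, so div: (5*(-(x^2))) - 3 = -8.
Step 2. [(5*(-(x^2))) - 3 = -8] peel the -3: add 3 from each side. So sub: 5*(-(x^2)) = -5.
Step 3. [5*(-(x^2)) = -5] divide by the outer 5 ⇒ div: -(x^2) = -1.
Step 4. [-(x^2) = -1] leading − — multiply by −1 ⇒ neg: x^2 = 1.
Step 5. [x^2 = 1] √ both sides: 1 ≥ 0 gives two branches. So sqrt: x = 1 or -1.

Answer: x ∈ {-1, 1}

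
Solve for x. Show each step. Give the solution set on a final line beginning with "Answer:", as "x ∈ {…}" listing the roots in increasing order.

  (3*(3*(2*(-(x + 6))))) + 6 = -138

Step 1. [(3*(3*(2*(-(x + 6))))) + 6 = -138] subtract 6: x sits inside (… + 6). So sub: 3*(3*(2*(-(x + 6)))) = -144.
Step 2. [3*(3*(2*(-(x + 6)))) = -144] 3 out front; divide by 3, so div: 3*(2*(-(x + 6))) = -48.
Step 3. [3*(2*(-(x + 6))) = -48] divide by the outer 3. So div: 2*(-(x + 6)) = -16.
Step 4. [2*(-(x + 6)) = -16] LHS = 2·(…); ÷2 both sides, so div: -(x + 6) = -8.
Step 5. [-(x + 6) = -8] LHS negated; negate both sides, so neg: x + 6 = 8.
Step 6. [x + 6 = 8] subtract 6: x sits inside (… + 6). So sub: x = 2.

Answer: x ∈ {2}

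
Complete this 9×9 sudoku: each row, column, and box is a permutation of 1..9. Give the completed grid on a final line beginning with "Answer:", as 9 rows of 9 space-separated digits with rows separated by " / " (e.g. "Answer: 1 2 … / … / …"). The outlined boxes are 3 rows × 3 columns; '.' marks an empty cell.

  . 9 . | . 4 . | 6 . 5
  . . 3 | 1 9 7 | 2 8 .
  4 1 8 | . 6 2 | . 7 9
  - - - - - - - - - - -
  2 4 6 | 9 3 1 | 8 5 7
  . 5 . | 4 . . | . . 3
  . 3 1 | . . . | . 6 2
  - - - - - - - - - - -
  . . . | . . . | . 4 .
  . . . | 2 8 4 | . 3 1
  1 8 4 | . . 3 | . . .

Step 1. [r1c1∈{7}] r1c1 is down to just 7 ⇒ r1c1=7.
Step 2. [r7c6∈{5,6,9}] col 6 places 9 nowhere but r7c6, so r7c6=9.
Step 3. [r5c3∈{7,9}] r5c3 is the only open cell in box 4 admitting 7. So r5c3=7.
Step 4. [r3c4∈{3,5}] across row 3, 5 lands solely at r3c4. So r3c4=5.
Step 5. [r1c6∈{8}] r1c6's peers cover all but 8. So r1c6=8.
Step 6. [r2c2∈{6}] nothing but 6 survives at r2c2. So r2c2=6.
Step 7. [r8c3∈{5,9}] across col 3, 9 lands solely at r8c3 ⇒ r8c3=9.
Step 8. [r7c3∈{2,5}] col 3 places 5 nowhere but r7c3 ⇒ r7c3=5.
Step 9. [r7c7∈{7}] r7c7 is down to just 7, so r7c7=7.
Step 10. [r7c4∈{6}] only 6 remains possible at r7c4, so r7c4=6.
Step 11. [r9c5∈{5,7}] 5 has one home in box 8: r9c5, so r9c5=5.
Step 12. [r9c7∈{9}] only 9 remains possible at r9c7. So r9c7=9.
Step 13. [r6c1∈{8,9}] row 6 places 9 nowhere but r6c1, so r6c1=9.
Step 14. [r9c4∈{7}] nothing but 7 survives at r9c4. So r9c4=7.
Step 15. [r1c8∈{1}] r1c8's peers cover all but 1 ⇒ r1c8=1.
Step 16. [r5c5∈{2}] only 2 remains possible at r5c5 ⇒ r5c5=2.
Step 17. [r1c3∈{2}] r1c3 has the single candidate 2 ⇒ r1c3=2.
Step 18. [r9c8∈{2}] r9c8 has the single candidate 2, so r9c8=2.
Step 19. [r7c9∈{8}] only 8 remains possible at r7c9. So r7c9=8.
Step 20. [r5c8∈{9}] only 9 remains possible at r5c8 ⇒ r5c8=9.
Step 21. [r6c5∈{7}] r6c5 has the single candidate 7, so r6c5=7.
Step 22. [r3c7∈{3}] r3c7 is down to just 3 ⇒ r3c7=3.
Step 23. [r8c2∈{7}] r8c2 has the single candidate 7, so r8c2=7.
Step 24. [r8c7∈{5}] r8c7 is down to just 5 ⇒ r8c7=5.
Step 25. [r5c6∈{6}] nothing but 6 survives at r5c6, so r5c6=6.
Step 26. [r6c7∈{4}] r6c7 has the single candidate 4, so r6c7=4.
Step 27. [r2c1∈{5}] r2c1 is down to just 5 ⇒ r2c1=5.
Step 28. [r5c7∈{1}] r5c7 is down to just 1 ⇒ r5c7=1.
Step 29. [r2c9∈{4}] r2c9 is down to just 4. So r2c9=4.
Step 30. [r1c4∈{3}] r1c4's peers cover all but 3 ⇒ r1c4=3.
Step 31. [r6c4∈{8}] r6c4's peers cover all but 8 ⇒ r6c4=8.
Step 32. [r7c1∈{3}] r7c1 has the single candidate 3 ⇒ r7c1=3.
Step 33. [r7c5∈{1}] r7c5 has the single candidate 1 ⇒ r7c5=1.
Step 34. [r7c2∈{2}] nothing but 2 survives at r7c2 ⇒ r7c2=2.
Step 35. [r9c9∈{6}] r9c9 is down to just 6, so r9c9=6.
Step 36. [r8c1∈{6}] r8c1 is down to just 6. So r8c1=6.
Step 37. [r6c6∈{5}] nothing but 5 survives at r6c6, so r6c6=5.
Step 38. [r5c1∈{8}] nothing but 8 survives at r5c1. So r5c1=8.

Answer: 7 9 2 3 4 8 6 1 5 / 5 6 3 1 9 7 2 8 4 / 4 1 8 5 6 2 3 7 9 / 2 4 6 9 3 1 8 5 7 / 8 5 7 4 2 6 1 9 3 / 9 3 1 8 7 5 4 6 2 / 3 2 5 6 1 9 7 4 8 / 6 7 9 2 8 4 5 3 1 / 1 8 4 7 5 3 9 2 6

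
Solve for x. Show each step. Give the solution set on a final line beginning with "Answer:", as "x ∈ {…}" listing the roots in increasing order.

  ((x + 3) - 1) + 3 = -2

Step 1. [((x + 3) - 1) + 3 = -2] subtract 3: x sits inside (… + 3) ⇒ sub: (x + 3) - 1 = -5.
Step 2. [(x + 3) - 1 = -5] 1 comes off first (add 1). So sub: x + 3 = -4.
Step 3. [x + 3 = -4] subtract 3: x sits inside (… + 3) ⇒ sub: x = -7.

Answer: x ∈ {-7}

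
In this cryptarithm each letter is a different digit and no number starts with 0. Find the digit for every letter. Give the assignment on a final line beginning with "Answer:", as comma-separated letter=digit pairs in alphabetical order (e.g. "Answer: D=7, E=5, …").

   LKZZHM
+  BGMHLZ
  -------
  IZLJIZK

Step 1. [col 1: M + Z ≡ K (mod 10)] Z=2 is one option consistent with column 1 (M + Z ≡ K (mod 10), carry-in 0) — take it ⇒ Z=2.
Step 2. [col 1: M + Z ≡ K (mod 10)] column 1 (M + Z ≡ K (mod 10), carry-in 0) doesn't pin M yet; pick M=3 and continue ⇒ M=3.
Step 3. [I] the sum has 7 digits but both addends have 6; that extra leading digit I is the final carry, namely 1 ⇒ I=1.
Step 4. [col 1: M + Z ≡ K (mod 10)] column 1: given M=3, Z=2, carry-in 0, and digits 1,2,3 already taken and all letters distinct, M+Z≡K (mod 10) forces K=5, so K=5.
Step 5. [col 2: H + L ≡ Z (mod 10)] several values work for L in column 2 (H + L ≡ Z (mod 10), carry-in 0); try L=4. So L=4.
Step 6. [col 2: H + L ≡ Z (mod 10)] from column 2 (L=4, Z=2, carry-in 0, digits 1,2,3,4,5 already taken and all letters distinct): H must equal 8, so H=8.
Step 7. [col 4: Z + M ≡ J (mod 10)] from column 4 (Z=2, M=3, carry-in 1, digits 1,2,3,4,5,8 already taken and all letters distinct): J must equal 6. So J=6.
Step 8. [col 5: K + G ≡ L (mod 10)] from column 5 (K=5, L=4, carry-in 0, digits 1,2,3,4,5,6,8 already taken and all letters distinct): G must equal 9 ⇒ G=9.
Step 9. [col 6: L + B ≡ Z (mod 10)] in column 6 we have L+B≡Z with carry-in 1; given L=4, Z=2 and digits 1,2,3,4,5,6,8,9 already taken and all letters distinct, that pins B to 7 ⇒ B=7.

Answer: B=7, G=9, H=8, I=1, J=6, K=5, L=4, M=3, Z=2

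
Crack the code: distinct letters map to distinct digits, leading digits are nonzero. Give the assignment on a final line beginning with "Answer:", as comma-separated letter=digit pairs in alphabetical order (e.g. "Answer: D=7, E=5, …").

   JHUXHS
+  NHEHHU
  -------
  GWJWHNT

Step 1. [col 1: S + U ≡ T (mod 10)] several values work for U in column 1 (S + U ≡ T (mod 10), carry-in 0); try U=6. So U=6.
Step 2. [col 1: S + U ≡ T (mod 10)] no forcing yet in column 1 (carry-in 0); T=8 is free and consistent — try it. So T=8.
Step 3. [G] the sum has 7 digits but both addends have 6; that extra leading digit G is the final carry, namely 1, so G=1.
Step 4. [col 1: S + U ≡ T (mod 10)] column 1: given U=6, T=8, carry-in 0, and digits 1,6,8 already taken and all letters distinct, S+U≡T (mod 10) forces S=2. So S=2.
Step 5. [col 2: H + H ≡ N (mod 10)] N=4 is one option consistent with column 2 (H + H ≡ N (mod 10), carry-in 0) — take it ⇒ N=4.
Step 6. [col 2: H + H ≡ N (mod 10)] from column 2 (N=4, carry-in 0, digits 1,2,4,6,8 already taken and all letters distinct): H must equal 7. So H=7.
Step 7. [col 3: X + H ≡ H (mod 10)] in column 3 we have X+H≡H with carry-in 1; given H=7 and digits 1,2,4,6,7,8 already taken and all letters distinct, that pins X to 9, so X=9.
Step 8. [col 4: U + E ≡ W (mod 10)] from column 4 (U=6, carry-in 1, digits 1,2,4,6,7,8,9 already taken and all letters distinct): W must equal 0. So W=0.
Step 9. [col 4: U + E ≡ W (mod 10)] column 4 reads U+E+carry(1)=W with U=6, W=0; with digits 0,1,2,4,6,7,8,9 already taken and all letters distinct, the only value for E is 3, so E=3.
Step 10. [col 5: H + H ≡ J (mod 10)] column 5: given H=7, carry-in 1, and digits 0,1,2,3,4,6,7,8,9 already taken and all letters distinct, H+H≡J (mod 10) forces J=5. So J=5.

Answer: E=3, G=1, H=7, J=5, N=4, S=2, T=8, U=6, W=0, X=9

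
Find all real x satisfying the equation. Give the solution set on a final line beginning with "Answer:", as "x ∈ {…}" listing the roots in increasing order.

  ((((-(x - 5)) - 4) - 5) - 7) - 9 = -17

Step 1. [((((-(x - 5)) - 4) - 5) - 7) - 9 = -17] add 9: x sits inside (… - 9), so sub: (((-(x - 5)) - 4) - 5) - 7 = -8.
Step 2. [(((-(x - 5)) - 4) - 5) - 7 = -8] add 7: x sits inside (… - 7). So sub: ((-(x - 5)) - 4) - 5 = -1.
Step 3. [((-(x - 5)) - 4) - 5 = -1] add 5: x sits inside (… - 5) ⇒ sub: (-(x - 5)) - 4 = 4.
Step 4. [(-(x - 5)) - 4 = 4] -4 is outermost — add 4 both sides, so sub: -(x - 5) = 8.
Step 5. [-(x - 5) = 8] flip signs both sides ⇒ neg: x - 5 = -8.
Step 6. [x - 5 = -8] the outer -5 inverts by adding 5. So sub: x = -3.

Answer: x ∈ {-3}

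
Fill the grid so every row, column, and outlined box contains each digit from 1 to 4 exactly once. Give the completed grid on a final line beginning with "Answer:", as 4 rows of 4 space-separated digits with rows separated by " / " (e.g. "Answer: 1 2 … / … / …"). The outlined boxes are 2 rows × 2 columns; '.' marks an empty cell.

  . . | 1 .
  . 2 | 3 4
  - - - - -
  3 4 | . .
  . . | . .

Step 1. [r4c1∈{1,2}] col 1 places 2 nowhere but r4c1, so r4c1=2.
Step 2. [r3c4∈{1,2}] 1 has one home in row 3: r3c4 ⇒ r3c4=1.
Step 3. [r4c4∈{3}] only 3 remains possible at r4c4 ⇒ r4c4=3.
Step 4. [r4c2∈{1}] r4c2's peers cover all but 1, so r4c2=1.
Step 5. [r1c1∈{4}] r1c1's peers cover all but 4 ⇒ r1c1=4.
Step 6. [r1c2∈{3}] r1c2 has the single candidate 3 ⇒ r1c2=3.
Step 7. [r4c3∈{4}] r4c3's peers cover all but 4, so r4c3=4.
Step 8. [r2c1∈{1}] r2c1 is down to just 1 ⇒ r2c1=1.
Step 9. [r3c3∈{2}] r3c3 has the single candidate 2 ⇒ r3c3=2.
Step 10. [r1c4∈{2}] only 2 remains possible at r1c4. So r1c4=2.

Answer: 4 3 1 2 / 1 2 3 4 / 3 4 2 1 / 2 1 4 3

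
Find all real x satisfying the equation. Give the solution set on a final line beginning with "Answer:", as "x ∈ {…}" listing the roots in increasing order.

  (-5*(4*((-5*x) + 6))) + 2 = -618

Step 1. [(-5*(4*((-5*x) + 6))) + 2 = -618] subtract 2: x sits inside (… + 2), so sub: -5*(4*((-5*x) + 6)) = -620.
Step 2. [-5*(4*((-5*x) + 6)) = -620] LHS = -5·(…); ÷-5 both sides ⇒ div: 4*((-5*x) + 6) = 124.
Step 3. [4*((-5*x) + 6) = 124] 4·(inner) — divide through by 4. So div: (-5*x) + 6 = 31.
Step 4. [(-5*x) + 6 = 31] peel the +6: subtract 6 from each side. So sub: -5*x = 25.
Step 5. [-5*x = 25] divide by the outer -5, so div: x = -5.

Answer: x ∈ {-5}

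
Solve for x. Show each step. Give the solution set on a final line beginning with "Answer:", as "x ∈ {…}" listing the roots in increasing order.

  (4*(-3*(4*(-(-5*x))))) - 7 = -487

Step 1. [(4*(-3*(4*(-(-5*x))))) - 7 = -487] add 7: x sits inside (… - 7). So sub: 4*(-3*(4*(-(-5*x)))) = -480.
Step 2. [4*(-3*(4*(-(-5*x)))) = -480] leading coefficient 4: divide by 4, so div: -3*(4*(-(-5*x))) = -120.
Step 3. [-3*(4*(-(-5*x))) = -120] LHS = -3·(…); ÷-3 both sides, so div: 4*(-(-5*x)) = 40.
Step 4. [4*(-(-5*x)) = 40] 4·(inner) — divide through by 4. So div: -(-5*x) = 10.
Step 5. [-(-5*x) = 10] leading − — multiply by −1 ⇒ neg: -5*x = -10.
Step 6. [-5*x = -10] -5 out front; divide by -5, so div: x = 2.

Answer: x ∈ {2}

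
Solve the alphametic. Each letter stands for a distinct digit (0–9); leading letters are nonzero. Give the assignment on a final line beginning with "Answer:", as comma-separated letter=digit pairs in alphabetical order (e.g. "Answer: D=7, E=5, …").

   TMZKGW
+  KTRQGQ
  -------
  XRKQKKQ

Step 1. [col 1: W + Q ≡ Q (mod 10)] from column 1 (nothing yet, carry-in 0, all letters distinct, none taken yet): W must equal 0 ⇒ W=0.
Step 2. [X] adding two 6-digit numbers gives at most 6+1 digits, and here it does — X is that final carry and must be 1, so X=1.
Step 3. [col 1: W + Q ≡ Q (mod 10)] no forcing yet in column 1 (carry-in 0); Q=9 is free and consistent — try it, so Q=9.
Step 4. [col 2: G + G ≡ K (mod 10)] K=4 is one option consistent with column 2 (G + G ≡ K (mod 10), carry-in 0) — take it. So K=4.
Step 5. [col 2: G + G ≡ K (mod 10)] several values work for G in column 2 (G + G ≡ K (mod 10), carry-in 0); try G=7, so G=7.
Step 6. [col 4: Z + R ≡ Q (mod 10)] no forcing yet in column 4 (carry-in 1); R=3 is free and consistent — try it ⇒ R=3.
Step 7. [col 4: Z + R ≡ Q (mod 10)] in column 4 we have Z+R≡Q with carry-in 1; given R=3, Q=9 and digits 0,1,3,4,7,9 already taken and all letters distinct, that pins Z to 5 ⇒ Z=5.
Step 8. [col 5: M + T ≡ K (mod 10)] several values work for T in column 5 (M + T ≡ K (mod 10), carry-in 0); try T=8 ⇒ T=8.
Step 9. [col 5: M + T ≡ K (mod 10)] from column 5 (T=8, K=4, carry-in 0, digits 0,1,3,4,5,7,8,9 already taken and all letters distinct): M must equal 6, so M=6.

Answer: G=7, K=4, M=6, Q=9, R=3, T=8, W=0, X=1, Z=5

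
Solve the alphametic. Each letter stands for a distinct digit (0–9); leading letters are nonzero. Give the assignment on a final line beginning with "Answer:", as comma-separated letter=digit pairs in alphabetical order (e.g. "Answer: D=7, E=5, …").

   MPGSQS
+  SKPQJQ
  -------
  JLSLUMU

Step 1. [col 1: S + Q ≡ U (mod 10)] no forcing yet in column 1 (carry-in 0); U=3 is free and consistent — try it ⇒ U=3.
Step 2. [J] J is the leading digit of a 7-digit sum of two 6-digit numbers; the final carry is exactly 1, so J=1.
Step 3. [col 1: S + Q ≡ U (mod 10)] Q=7 is one option consistent with column 1 (S + Q ≡ U (mod 10), carry-in 0) — take it. So Q=7.
Step 4. [col 1: S + Q ≡ U (mod 10)] column 1 reads S+Q+carry(0)=U with Q=7, U=3; with digits 1,3,7 already taken and all letters distinct, the only value for S is 6, so S=6.
Step 5. [col 2: Q + J ≡ M (mod 10)] in column 2 we have Q+J≡M with carry-in 1; given Q=7, J=1 and digits 1,3,6,7 already taken and all letters distinct, that pins M to 9 ⇒ M=9.
Step 6. [col 4: G + P ≡ L (mod 10)] no forcing yet in column 4 (carry-in 1); L=5 is free and consistent — try it, so L=5.
Step 7. [col 4: G + P ≡ L (mod 10)] P=4 is one option consistent with column 4 (G + P ≡ L (mod 10), carry-in 1) — take it. So P=4.
Step 8. [col 4: G + P ≡ L (mod 10)] from column 4 (P=4, L=5, carry-in 1, digits 1,3,4,5,6,7,9 already taken and all letters distinct): G must equal 0 ⇒ G=0.
Step 9. [col 5: P + K ≡ S (mod 10)] column 5: given P=4, S=6, carry-in 0, and digits 0,1,3,4,5,6,7,9 already taken and all letters distinct, P+K≡S (mod 10) forces K=2. So K=2.

Answer: G=0, J=1, K=2, L=5, M=9, P=4, Q=7, S=6, U=3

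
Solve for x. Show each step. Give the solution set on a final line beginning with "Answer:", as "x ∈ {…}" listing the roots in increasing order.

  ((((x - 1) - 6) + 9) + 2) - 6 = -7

Step 1. [((((x - 1) - 6) + 9) + 2) - 6 = -7] 6 comes off first (add 6), so sub: (((x - 1) - 6) + 9) + 2 = -1.
Step 2. [(((x - 1) - 6) + 9) + 2 = -1] +2 is outermost — subtract 2 both sides ⇒ sub: ((x - 1) - 6) + 9 = -3.
Step 3. [((x - 1) - 6) + 9 = -3] subtract 9: x sits inside (… + 9). So sub: (x - 1) - 6 = -12.
Step 4. [(x - 1) - 6 = -12] 6 comes off first (add 6), so sub: x - 1 = -6.
Step 5. [x - 1 = -6] the outer -1 inverts by adding 1, so sub: x = -5.

Answer: x ∈ {-5}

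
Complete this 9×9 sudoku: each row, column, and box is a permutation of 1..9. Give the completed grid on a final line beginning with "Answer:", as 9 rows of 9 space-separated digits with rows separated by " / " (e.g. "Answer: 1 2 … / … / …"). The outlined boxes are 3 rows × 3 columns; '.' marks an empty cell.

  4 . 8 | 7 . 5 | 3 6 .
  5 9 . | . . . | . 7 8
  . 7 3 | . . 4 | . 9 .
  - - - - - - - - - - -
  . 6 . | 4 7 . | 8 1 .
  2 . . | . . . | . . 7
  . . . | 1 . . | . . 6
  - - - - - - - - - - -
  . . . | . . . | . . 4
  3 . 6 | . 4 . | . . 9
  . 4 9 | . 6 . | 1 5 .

Step 1. [r4c3∈{5}] nothing but 5 survives at r4c3. So r4c3=5.
Step 2. [r1c5∈{1,2,9}] in row 1, 9 fits only at r1c5 ⇒ r1c5=9.
Step 3. [r2c7∈{2,4}] in row 2, 4 fits only at r2c7, so r2c7=4.
Step 4. [r3c9∈{1,2,5}] in col 9, 5 fits only at r3c9 ⇒ r3c9=5.
Step 5. [r3c7∈{2}] only 2 remains possible at r3c7 ⇒ r3c7=2.
Step 6. [r1c2∈{1,2}] in row 1, 2 fits only at r1c2. So r1c2=2.
Step 7. [r7c3∈{1,2,7}] in col 3, 2 fits only at r7c3, so r7c3=2.
Step 8. [r2c3∈{1}] r2c3's peers cover all but 1 ⇒ r2c3=1.
Step 9. [r7c1∈{1,7,8}] 1 has one home in col 1: r7c1 ⇒ r7c1=1.
Step 10. [r9c1∈{7,8}] in box 7, 7 fits only at r9c1 ⇒ r9c1=7.
Step 11. [r6c1∈{8,9}] in col 1, 8 fits only at r6c1 ⇒ r6c1=8.
Step 12. [r6c2∈{3}] r6c2's peers cover all but 3, so r6c2=3.
Step 13. [r8c6∈{1,2,7,8}] in row 8, 1 fits only at r8c6. So r8c6=1.
Step 14. [r7c6∈{3,7,8,9}] r7c6 is the only open cell in col 6 admitting 7. So r7c6=7.
Step 15. [r7c4∈{3,5,8,9}] r7c4 is the only open cell in row 7 admitting 9, so r7c4=9.
Step 16. [r5c3∈{4}] only 4 remains possible at r5c3, so r5c3=4.
Step 17. [r5c8∈{3}] r5c8's peers cover all but 3 ⇒ r5c8=3.
Step 18. [r7c5∈{3,5,8}] row 7 places 3 nowhere but r7c5, so r7c5=3.
Step 19. [r8c4∈{2,5,8}] 5 has one home in box 8: r8c4. So r8c4=5.
Step 20. [r2c5∈{2}] r2c5's peers cover all but 2. So r2c5=2.
Step 21. [r4c6∈{2,3,9}] in row 4, 3 fits only at r4c6, so r4c6=3.
Step 22. [r9c4∈{2,8}] col 4 places 2 nowhere but r9c4. So r9c4=2.
Step 23. [r2c6∈{6}] r2c6 is down to just 6. So r2c6=6.
Step 24. [r6c5∈{5}] nothing but 5 survives at r6c5, so r6c5=5.
Step 25. [r5c5∈{8}] nothing but 8 survives at r5c5. So r5c5=8.
Step 26. [r8c2∈{8}] r8c2's peers cover all but 8 ⇒ r8c2=8.
Step 27. [r5c6∈{9}] nothing but 9 survives at r5c6 ⇒ r5c6=9.
Step 28. [r4c9∈{2}] nothing but 2 survives at r4c9, so r4c9=2.
Step 29. [r6c7∈{9}] r6c7 is down to just 9. So r6c7=9.
Step 30. [r8c7∈{7}] r8c7 is down to just 7. So r8c7=7.
Step 31. [r4c1∈{9}] nothing but 9 survives at r4c1 ⇒ r4c1=9.
Step 32. [r5c7∈{5}] r5c7 has the single candidate 5, so r5c7=5.
Step 33. [r3c1∈{6}] r3c1's peers cover all but 6 ⇒ r3c1=6.
Step 34. [r2c4∈{3}] r2c4 has the single candidate 3, so r2c4=3.
Step 35. [r7c2∈{5}] r7c2's peers cover all but 5 ⇒ r7c2=5.
Step 36. [r6c6∈{2}] nothing but 2 survives at r6c6. So r6c6=2.
Step 37. [r5c4∈{6}] nothing but 6 survives at r5c4, so r5c4=6.
Step 38. [r3c5∈{1}] r3c5 has the single candidate 1. So r3c5=1.
Step 39. [r7c8∈{8}] r7c8 is down to just 8. So r7c8=8.
Step 40. [r8c8∈{2}] only 2 remains possible at r8c8. So r8c8=2.
Step 41. [r6c8∈{4}] only 4 remains possible at r6c8, so r6c8=4.
Step 42. [r3c4∈{8}] r3c4's peers cover all but 8. So r3c4=8.
Step 43. [r1c9∈{1}] r1c9's peers cover all but 1, so r1c9=1.
Step 44. [r9c6∈{8}] nothing but 8 survives at r9c6. So r9c6=8.
Step 45. [r9c9∈{3}] r9c9 has the single candidate 3, so r9c9=3.
Step 46. [r6c3∈{7}] r6c3 has the single candidate 7 ⇒ r6c3=7.
Step 47. [r5c2∈{1}] r5c2's peers cover all but 1. So r5c2=1.
Step 48. [r7c7∈{6}] only 6 remains possible at r7c7. So r7c7=6.

Answer: 4 2 8 7 9 5 3 6 1 / 5 9 1 3 2 6 4 7 8 / 6 7 3 8 1 4 2 9 5 / 9 6 5 4 7 3 8 1 2 / 2 1 4 6 8 9 5 3 7 / 8 3 7 1 5 2 9 4 6 / 1 5 2 9 3 7 6 8 4 / 3 8 6 5 4 1 7 2 9 / 7 4 9 2 6 8 1 5 3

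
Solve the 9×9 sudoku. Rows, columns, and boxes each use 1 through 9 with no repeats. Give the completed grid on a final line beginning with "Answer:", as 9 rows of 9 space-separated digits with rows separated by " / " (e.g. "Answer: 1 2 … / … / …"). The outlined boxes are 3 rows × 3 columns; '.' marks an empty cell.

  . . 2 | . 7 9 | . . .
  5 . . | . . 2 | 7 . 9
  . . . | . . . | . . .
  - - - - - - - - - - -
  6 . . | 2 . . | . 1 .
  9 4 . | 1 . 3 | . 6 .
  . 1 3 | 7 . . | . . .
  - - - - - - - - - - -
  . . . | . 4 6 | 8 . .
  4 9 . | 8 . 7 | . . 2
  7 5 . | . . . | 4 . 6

Step 1. [r7c3∈{1}] r7c3 has the single candidate 1 ⇒ r7c3=1.
Step 2. [r2c5∈{1,3,6,8}] r2c5 is the only open cell in row 2 admitting 1. So r2c5=1.
Step 3. [r6c1∈{2,8}] r6c1 is the only open cell in box 4 admitting 2 ⇒ r6c1=2.
Step 4. [r7c1∈{3}] r7c1 is down to just 3. So r7c1=3.
Step 5. [r3c8∈{2,3,4,5,8}] col 8 places 2 nowhere but r3c8. So r3c8=2.
Step 6. [r8c7∈{1,3,5}] in row 8, 1 fits only at r8c7 ⇒ r8c7=1.
Step 7. [r3c3∈{4,6,7,8,9}] row 3 places 9 nowhere but r3c3, so r3c3=9.
Step 8. [r3c2∈{3,6,7,8}] in row 3, 7 fits only at r3c2. So r3c2=7.
Step 9. [r4c2∈{8}] r4c2 is down to just 8, so r4c2=8.
Step 10. [r6c5∈{5,6,8,9}] 6 has one home in row 6: r6c5. So r6c5=6.
Step 11. [r2c3∈{4,6,8}] 4 has one home in col 3: r2c3. So r2c3=4.
Step 12. [r2c8∈{3,8}] row 2 places 8 nowhere but r2c8. So r2c8=8.
Step 13. [r4c5∈{5,9}] in box 5, 9 fits only at r4c5. So r4c5=9.
Step 14. [r7c8∈{5,7,9}] col 8 places 7 nowhere but r7c8 ⇒ r7c8=7.
Step 15. [r7c9∈{5}] only 5 remains possible at r7c9 ⇒ r7c9=5.
Step 16. [r9c8∈{3,9}] in box 9, 9 fits only at r9c8 ⇒ r9c8=9.
Step 17. [r9c4∈{3}] r9c4's peers cover all but 3. So r9c4=3.
Step 18. [r3c5∈{3,5,8}] in col 5, 3 fits only at r3c5. So r3c5=3.
Step 19. [r3c6∈{4,5,8}] box 2 places 8 nowhere but r3c6 ⇒ r3c6=8.
Step 20. [r2c4∈{6}] r2c4 is down to just 6 ⇒ r2c4=6.
Step 21. [r6c9∈{4,8}] in row 6, 8 fits only at r6c9 ⇒ r6c9=8.
Step 22. [r3c7∈{5,6}] 6 has one home in row 3: r3c7 ⇒ r3c7=6.
Step 23. [r3c4∈{4,5}] row 3 places 5 nowhere but r3c4, so r3c4=5.
Step 24. [r3c9∈{1,4}] r3c9 is the only open cell in row 3 admitting 4 ⇒ r3c9=4.
Step 25. [r4c6∈{4,5}] across row 4, 4 lands solely at r4c6. So r4c6=4.
Step 26. [r6c6∈{5}] r6c6's peers cover all but 5. So r6c6=5.
Step 27. [r1c8∈{3,5}] 5 has one home in col 8: r1c8, so r1c8=5.
Step 28. [r1c7∈{3}] r1c7's peers cover all but 3 ⇒ r1c7=3.
Step 29. [r5c9∈{7}] nothing but 7 survives at r5c9, so r5c9=7.
Step 30. [r5c3∈{5}] r5c3's peers cover all but 5 ⇒ r5c3=5.
Step 31. [r1c1∈{1,8}] row 1 places 8 nowhere but r1c1 ⇒ r1c1=8.
Step 32. [r6c7∈{9}] r6c7 has the single candidate 9. So r6c7=9.
Step 33. [r4c3∈{7}] r4c3's peers cover all but 7, so r4c3=7.
Step 34. [r5c7∈{2}] nothing but 2 survives at r5c7. So r5c7=2.
Step 35. [r8c3∈{6}] r8c3 is down to just 6. So r8c3=6.
Step 36. [r1c4∈{4}] only 4 remains possible at r1c4 ⇒ r1c4=4.
Step 37. [r8c8∈{3}] only 3 remains possible at r8c8. So r8c8=3.
Step 38. [r4c7∈{5}] only 5 remains possible at r4c7 ⇒ r4c7=5.
Step 39. [r9c5∈{2}] only 2 remains possible at r9c5 ⇒ r9c5=2.
Step 40. [r9c3∈{8}] r9c3's peers cover all but 8 ⇒ r9c3=8.
Step 41. [r8c5∈{5}] r8c5's peers cover all but 5, so r8c5=5.
Step 42. [r5c5∈{8}] r5c5 is down to just 8 ⇒ r5c5=8.
Step 43. [r7c2∈{2}] nothing but 2 survives at r7c2 ⇒ r7c2=2.
Step 44. [r9c6∈{1}] only 1 remains possible at r9c6 ⇒ r9c6=1.
Step 45. [r2c2∈{3}] only 3 remains possible at r2c2 ⇒ r2c2=3.
Step 46. [r7c4∈{9}] r7c4 is down to just 9 ⇒ r7c4=9.
Step 47. [r3c1∈{1}] r3c1's peers cover all but 1. So r3c1=1.
Step 48. [r1c9∈{1}] r1c9 is down to just 1 ⇒ r1c9=1.
Step 49. [r4c9∈{3}] nothing but 3 survives at r4c9. So r4c9=3.
Step 50. [r1c2∈{6}] r1c2 has the single candidate 6 ⇒ r1c2=6.
Step 51. [r6c8∈{4}] only 4 remains possible at r6c8 ⇒ r6c8=4.

Answer: 8 6 2 4 7 9 3 5 1 / 5 3 4 6 1 2 7 8 9 / 1 7 9 5 3 8 6 2 4 / 6 8 7 2 9 4 5 1 3 / 9 4 5 1 8 3 2 6 7 / 2 1 3 7 6 5 9 4 8 / 3 2 1 9 4 6 8 7 5 / 4 9 6 8 5 7 1 3 2 / 7 5 8 3 2 1 4 9 6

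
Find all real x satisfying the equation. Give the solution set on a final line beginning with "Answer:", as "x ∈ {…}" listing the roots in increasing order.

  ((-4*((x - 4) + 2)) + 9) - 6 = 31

Step 1. [((-4*((x - 4) + 2)) + 9) - 6 = 31] add 6: x sits inside (… - 6). So sub: (-4*((x - 4) + 2)) + 9 = 37.
Step 2. [(-4*((x - 4) + 2)) + 9 = 37] subtract 9: x sits inside (… + 9) ⇒ sub: -4*((x - 4) + 2) = 28.
Step 3. [-4*((x - 4) + 2) = 28] -4·(inner) — divide through by -4, so div: (x - 4) + 2 = -7.
Step 4. [(x - 4) + 2 = -7] subtract 2: x sits inside (… + 2), so sub: x - 4 = -9.
Step 5. [x - 4 = -9] the outer -4 inverts by adding 4 ⇒ sub: x = -5.

Answer: x ∈ {-5}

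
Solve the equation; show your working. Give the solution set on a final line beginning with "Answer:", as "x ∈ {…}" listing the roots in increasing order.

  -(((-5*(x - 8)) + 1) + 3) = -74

Step 1. [-(((-5*(x - 8)) + 1) + 3) = -74] leading − — multiply by −1. So neg: ((-5*(x - 8)) + 1) + 3 = 74.
Step 2. [((-5*(x - 8)) + 1) + 3 = 74] subtract 3: x sits inside (… + 3), so sub: (-5*(x - 8)) + 1 = 71.
Step 3. [(-5*(x - 8)) + 1 = 71] peel the +1: subtract 1 from each side. So sub: -5*(x - 8) = 70.
Step 4. [-5*(x - 8) = 70] -5·(inner) — divide through by -5 ⇒ div: x - 8 = -14.
Step 5. [x - 8 = -14] peel the -8: add 8 from each side ⇒ sub: x = -6.

Answer: x ∈ {-6}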